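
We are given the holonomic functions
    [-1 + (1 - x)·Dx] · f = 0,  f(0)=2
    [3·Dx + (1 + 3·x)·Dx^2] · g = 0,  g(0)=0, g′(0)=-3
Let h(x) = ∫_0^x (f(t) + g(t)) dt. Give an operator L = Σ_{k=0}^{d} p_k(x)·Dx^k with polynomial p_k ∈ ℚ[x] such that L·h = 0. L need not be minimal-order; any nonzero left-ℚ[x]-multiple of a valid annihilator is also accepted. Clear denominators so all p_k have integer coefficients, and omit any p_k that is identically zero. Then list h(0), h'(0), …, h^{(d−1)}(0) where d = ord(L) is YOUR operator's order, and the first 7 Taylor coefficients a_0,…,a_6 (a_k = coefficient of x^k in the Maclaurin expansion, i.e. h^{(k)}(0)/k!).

f: a_k = 2, 2, 2, 2, 2, 2, 2, …
g: a_k = 0, -3, 9/2, -9, 81/4, -243/5, 243/2, …
h₀=f+g: left-lcm gives L₀, ord ≤ 3.
h=∫h₀ ⇒ L = L₀·Dx.
L = (54 + 18·x)·Dx^2 + (-12 + 72·x + 36·x^2)·Dx^3 + (-5 - 13·x + 9·x^2 + 9·x^3)·Dx^4  (order 4).
h: a_k = 0, 2, -1/2, 13/6, -7/4, 89/20, -233/30, …
ICs: h(0) = 0, h′(0) = 2, h′′(0) = -1, h′′′(0) = 13.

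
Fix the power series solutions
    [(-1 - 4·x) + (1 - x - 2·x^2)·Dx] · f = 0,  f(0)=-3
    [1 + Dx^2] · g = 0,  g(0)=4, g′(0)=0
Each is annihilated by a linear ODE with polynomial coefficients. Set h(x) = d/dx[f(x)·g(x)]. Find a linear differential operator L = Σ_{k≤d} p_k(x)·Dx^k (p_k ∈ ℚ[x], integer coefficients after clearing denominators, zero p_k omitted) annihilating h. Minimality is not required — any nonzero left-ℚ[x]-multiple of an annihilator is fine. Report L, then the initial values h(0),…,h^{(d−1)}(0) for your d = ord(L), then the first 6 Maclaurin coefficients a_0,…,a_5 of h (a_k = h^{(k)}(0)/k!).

f: a_k = -3, -3, -9, -15, -33, -63, …
g: a_k = 4, 0, -2, 0, 1/6, 0, …
L₀ := L_f ⊗_s L_g (sym. prod.), ord ≤ 2.
h=h₀': d/dx-closure on L₀ ⇒ L.
L = (31 - 2·x - 3·x^2 + 4·x^3 + 4·x^4) + (10 + 42·x + 12·x^2 + 16·x^3)·Dx + (-3 + 2·x + 5·x^2 + 4·x^3 + 4·x^4)·Dx^2  (order 2).
h: a_k = -12, -60, -162, -458, -2225/2, -27089/10, …
ICs: h(0) = -12, h′(0) = -60.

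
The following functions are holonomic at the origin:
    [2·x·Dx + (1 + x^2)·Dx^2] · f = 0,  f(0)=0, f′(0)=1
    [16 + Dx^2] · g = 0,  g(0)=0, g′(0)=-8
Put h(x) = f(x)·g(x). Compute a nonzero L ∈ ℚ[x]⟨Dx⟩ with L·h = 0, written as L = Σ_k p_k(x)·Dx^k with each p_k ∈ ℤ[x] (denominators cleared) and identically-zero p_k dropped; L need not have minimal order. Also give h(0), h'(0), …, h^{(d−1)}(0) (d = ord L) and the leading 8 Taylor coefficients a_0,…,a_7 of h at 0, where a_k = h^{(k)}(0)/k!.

L = (5440 + 19136·x^2 + 25856·x^4 + 16384·x^6 + 4096·x^8) + (1152·x + 3200·x^3 + 3072·x^5 + 1024·x^7)·Dx + (612 + 2252·x^2 + 3168·x^4 + 2048·x^6 + 512·x^8)·Dx^2 + (72·x + 200·x^3 + 192·x^5 + 64·x^7)·Dx^3 + (17 + 66·x^2 + 97·x^4 + 64·x^6 + 16·x^8)·Dx^4  (order 4).
h: a_k = 0, 0, -8, 0, 24, 0, -232/9, 0, …
ICs: h(0) = 0, h′(0) = 0, h′′(0) = -16, h′′′(0) = 0.

f: a_k = 0, 1, 0, -1/3, 0, 1/5, 0, -1/7, …
g: a_k = 0, -8, 0, 64/3, 0, -256/15, 0, 2048/315, …
Sym-product of L_f,L_g gives L₀ (≤ ord 4).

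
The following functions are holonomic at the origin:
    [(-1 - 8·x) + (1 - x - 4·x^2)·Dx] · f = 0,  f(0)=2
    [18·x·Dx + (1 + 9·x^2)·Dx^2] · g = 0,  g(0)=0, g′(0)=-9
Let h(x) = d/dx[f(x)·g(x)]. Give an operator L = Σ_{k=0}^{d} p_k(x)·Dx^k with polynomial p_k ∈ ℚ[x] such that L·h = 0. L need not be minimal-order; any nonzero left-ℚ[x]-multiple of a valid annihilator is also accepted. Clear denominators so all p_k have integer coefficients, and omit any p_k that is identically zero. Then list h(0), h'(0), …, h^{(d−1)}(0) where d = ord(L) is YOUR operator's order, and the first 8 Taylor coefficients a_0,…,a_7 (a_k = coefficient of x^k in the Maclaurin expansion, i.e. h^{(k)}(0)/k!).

f: a_k = 2, 2, 10, 18, 58, 130, 362, 882, …
g: a_k = 0, -9, 0, 27, 0, -729/5, 0, 6561/7, …
L₀ := L_f ⊗_s L_g (sym. prod.), ord ≤ 2.
Differentiate: ansatz ord ≤ ord L₀ ⇒ L.
L = (6 + 5022·x^2 + 7776·x^3 + 46656·x^4) + (21 + 186·x + 297·x^2 + 1710·x^3 + 7776·x^4 + 31104·x^5)·Dx + (-4 - 5·x - 119·x^2 + 99·x^3 - 315·x^4 + 1296·x^5 + 3888·x^6)·Dx^2  (order 2).
h: a_k = -18, -36, -108, -432, -2718, -29268/5, -8928, -1449792/35, …
ICs: h(0) = -18, h′(0) = -36.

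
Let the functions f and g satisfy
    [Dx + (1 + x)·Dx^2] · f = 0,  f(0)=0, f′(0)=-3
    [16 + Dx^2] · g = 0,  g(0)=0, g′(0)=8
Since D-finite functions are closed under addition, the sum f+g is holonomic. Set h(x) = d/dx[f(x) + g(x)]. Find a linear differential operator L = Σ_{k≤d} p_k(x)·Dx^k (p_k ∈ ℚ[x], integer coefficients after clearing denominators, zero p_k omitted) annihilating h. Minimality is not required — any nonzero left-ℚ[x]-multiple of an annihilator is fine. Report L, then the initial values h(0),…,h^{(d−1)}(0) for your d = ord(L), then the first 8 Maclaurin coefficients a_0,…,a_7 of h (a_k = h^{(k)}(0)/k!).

L = (176 + 256·x + 128·x^2) + (144 + 400·x + 384·x^2 + 128·x^3)·Dx + (11 + 16·x + 8·x^2)·Dx^2 + (9 + 25·x + 24·x^2 + 8·x^3)·Dx^3  (order 3).
h: a_k = 5, 3, -67, 3, 247/3, 3, -2183/45, 3, …
ICs: h(0) = 5, h′(0) = 3, h′′(0) = -134.

f: a_k = 0, -3, 3/2, -1, 3/4, -3/5, 1/2, -3/7, …
g: a_k = 0, 8, 0, -64/3, 0, 256/15, 0, -2048/315, …
h₀=f+g: left-lcm gives L₀, ord ≤ 4.
h=h₀': d/dx-closure on L₀ ⇒ L.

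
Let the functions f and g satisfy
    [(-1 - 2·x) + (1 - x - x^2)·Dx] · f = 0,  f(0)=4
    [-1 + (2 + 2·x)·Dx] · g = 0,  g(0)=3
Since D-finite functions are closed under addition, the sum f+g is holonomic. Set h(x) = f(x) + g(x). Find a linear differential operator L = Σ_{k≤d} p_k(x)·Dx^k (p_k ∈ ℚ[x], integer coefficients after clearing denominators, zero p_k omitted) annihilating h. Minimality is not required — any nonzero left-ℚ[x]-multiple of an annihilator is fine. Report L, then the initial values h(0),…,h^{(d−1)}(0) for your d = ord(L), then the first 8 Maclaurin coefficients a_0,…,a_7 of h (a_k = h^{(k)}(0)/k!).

L = (-9 - 21·x - 21·x^2 - 10·x^3) + (17 + 54·x + 87·x^2 + 74·x^3 + 25·x^4)·Dx + (-2 - 14·x - 6·x^2 + 30·x^3 + 34·x^4 + 10·x^5)·Dx^2  (order 2).
h: a_k = 7, 11/2, 61/8, 195/16, 2545/128, 8213/256, 53185/1024, 172131/2048, …
ICs: h(0) = 7, h′(0) = 11/2.

f: a_k = 4, 4, 8, 12, 20, 32, 52, 84, …
g: a_k = 3, 3/2, -3/8, 3/16, -15/128, 21/256, -63/1024, 99/2048, …
h₀=f+g: left-lcm gives L₀, ord ≤ 2.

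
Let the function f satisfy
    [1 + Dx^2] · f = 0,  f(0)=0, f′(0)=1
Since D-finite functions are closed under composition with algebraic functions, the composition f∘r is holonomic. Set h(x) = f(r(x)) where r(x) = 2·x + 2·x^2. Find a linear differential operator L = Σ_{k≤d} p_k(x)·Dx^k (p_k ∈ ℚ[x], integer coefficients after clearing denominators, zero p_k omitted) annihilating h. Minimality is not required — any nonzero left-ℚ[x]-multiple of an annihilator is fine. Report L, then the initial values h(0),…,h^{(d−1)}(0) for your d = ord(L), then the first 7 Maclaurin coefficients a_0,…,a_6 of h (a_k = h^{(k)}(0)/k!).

L = (4 + 24·x + 48·x^2 + 32·x^3) - 2·Dx + (1 + 2·x)·Dx^2  (order 2).
h: a_k = 0, 2, 2, -4/3, -4, -56/15, 0, …
ICs: h(0) = 0, h′(0) = 2.

f: a_k = 0, 1, 0, -1/6, 0, 1/120, 0, …
L₀ from L_f via x↦r, Dx↦r'^{-1}Dx.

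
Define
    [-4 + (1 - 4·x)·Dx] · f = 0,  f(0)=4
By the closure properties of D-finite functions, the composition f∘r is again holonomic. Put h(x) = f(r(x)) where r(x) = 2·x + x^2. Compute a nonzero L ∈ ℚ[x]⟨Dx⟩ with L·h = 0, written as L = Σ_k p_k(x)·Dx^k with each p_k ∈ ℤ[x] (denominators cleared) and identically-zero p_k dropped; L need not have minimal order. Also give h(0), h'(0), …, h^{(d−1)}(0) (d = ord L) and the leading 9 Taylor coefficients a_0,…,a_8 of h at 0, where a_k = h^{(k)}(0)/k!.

f: a_k = 4, 16, 64, 256, 1024, 4096, 16384, 65536, 262144, …
L₀ from L_f via x↦r, Dx↦r'^{-1}Dx.
L = (8 + 8·x) + (-1 + 8·x + 4·x^2)·Dx  (order 1).
h: a_k = 4, 32, 272, 2304, 19520, 165376, 1401088, 11870208, 100566016, …
ICs: h(0) = 4.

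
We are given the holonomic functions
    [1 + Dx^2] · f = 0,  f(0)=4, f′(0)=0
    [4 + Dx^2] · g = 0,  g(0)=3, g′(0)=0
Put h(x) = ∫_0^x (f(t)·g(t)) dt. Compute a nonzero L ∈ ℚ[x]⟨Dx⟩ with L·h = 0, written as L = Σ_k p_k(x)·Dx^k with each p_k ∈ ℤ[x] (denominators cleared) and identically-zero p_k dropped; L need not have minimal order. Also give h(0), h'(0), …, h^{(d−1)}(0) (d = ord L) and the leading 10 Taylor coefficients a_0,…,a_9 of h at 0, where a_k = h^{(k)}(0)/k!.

f: a_k = 4, 0, -2, 0, 1/6, 0, -1/180, 0, 1/10080, 0, …
g: a_k = 3, 0, -6, 0, 2, 0, -4/15, 0, 2/105, 0, …
Sym-product of L_f,L_g gives L₀ (≤ ord 4).
h=∫₀ˣh₀: take L = L₀·Dx.
L = 9·Dx + 10·Dx^3 + Dx^5  (order 5).
h: a_k = 0, 12, 0, -10, 0, 41/10, 0, -73/84, 0, 3281/30240, …
ICs: h(0) = 0, h′(0) = 12, h′′(0) = 0, h′′′(0) = -60, h′′′′(0) = 0.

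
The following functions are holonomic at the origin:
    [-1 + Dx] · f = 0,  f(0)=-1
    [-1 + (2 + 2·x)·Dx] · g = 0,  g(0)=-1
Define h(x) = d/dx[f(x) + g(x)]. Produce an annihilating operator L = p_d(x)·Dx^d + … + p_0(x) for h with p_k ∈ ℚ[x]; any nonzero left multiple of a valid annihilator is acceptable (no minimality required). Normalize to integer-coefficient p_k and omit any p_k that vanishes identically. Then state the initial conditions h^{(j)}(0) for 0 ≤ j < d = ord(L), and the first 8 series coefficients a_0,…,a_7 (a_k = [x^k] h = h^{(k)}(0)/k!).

L = (-5 - 2·x) + (-1 - 8·x - 4·x^2)·Dx + (6 + 10·x + 4·x^2)·Dx^2  (order 2).
h: a_k = -3/2, -3/4, -11/16, -1/96, -137/768, 881/7680, -10523/92160, 134879/1290240, …
ICs: h(0) = -3/2, h′(0) = -3/4.

f: a_k = -1, -1, -1/2, -1/6, -1/24, -1/120, -1/720, -1/5040, …
g: a_k = -1, -1/2, 1/8, -1/16, 5/128, -7/256, 21/1024, -33/2048, …
h₀=f+g: left-lcm gives L₀, ord ≤ 2.
h=h₀': d/dx-closure on L₀ ⇒ L.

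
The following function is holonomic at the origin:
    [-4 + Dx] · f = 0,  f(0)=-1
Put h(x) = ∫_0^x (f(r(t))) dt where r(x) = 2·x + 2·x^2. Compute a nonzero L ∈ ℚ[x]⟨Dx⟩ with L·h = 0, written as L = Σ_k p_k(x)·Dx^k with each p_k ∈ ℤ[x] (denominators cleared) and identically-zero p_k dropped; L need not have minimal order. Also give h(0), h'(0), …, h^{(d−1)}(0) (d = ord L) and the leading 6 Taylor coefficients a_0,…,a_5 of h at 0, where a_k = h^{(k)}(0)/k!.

f: a_k = -1, -4, -8, -32/3, -32/3, -128/15, …
Change of var in L_f (x↦r) gives L₀.
Integrate: L := L₀·Dx.
L = (-8 - 16·x)·Dx + Dx^2  (order 2).
h: a_k = 0, -1, -4, -40/3, -112/3, -1376/15, …
ICs: h(0) = 0, h′(0) = -1.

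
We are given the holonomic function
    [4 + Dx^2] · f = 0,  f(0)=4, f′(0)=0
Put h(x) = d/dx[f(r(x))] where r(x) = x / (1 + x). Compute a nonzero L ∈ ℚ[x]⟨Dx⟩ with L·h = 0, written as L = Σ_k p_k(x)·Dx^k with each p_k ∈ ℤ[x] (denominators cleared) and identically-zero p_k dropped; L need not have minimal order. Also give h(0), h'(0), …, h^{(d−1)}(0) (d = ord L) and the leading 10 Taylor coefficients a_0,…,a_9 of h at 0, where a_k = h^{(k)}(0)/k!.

L = (10 + 12·x + 6·x^2) + (6 + 18·x + 18·x^2 + 6·x^3)·Dx + (1 + 4·x + 6·x^2 + 4·x^3 + x^4)·Dx^2  (order 2).
h: a_k = 0, -16, 48, -256/3, 320/3, -1232/15, -112/5, 75328/315, -20672/35, 3065008/2835, …
ICs: h(0) = 0, h′(0) = -16.

f: a_k = 4, 0, -8, 0, 8/3, 0, -16/45, 0, 8/315, 0, …
Change of var in L_f (x↦r) gives L₀.
Differentiate: ansatz ord ≤ ord L₀ ⇒ L.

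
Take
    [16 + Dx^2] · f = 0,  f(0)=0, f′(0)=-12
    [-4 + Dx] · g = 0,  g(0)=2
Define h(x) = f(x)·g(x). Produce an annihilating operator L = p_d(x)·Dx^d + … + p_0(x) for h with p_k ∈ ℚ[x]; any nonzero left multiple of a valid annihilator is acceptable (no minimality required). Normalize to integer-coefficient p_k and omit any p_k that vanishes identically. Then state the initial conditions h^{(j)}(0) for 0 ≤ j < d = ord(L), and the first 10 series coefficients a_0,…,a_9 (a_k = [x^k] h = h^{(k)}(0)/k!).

f: a_k = 0, -12, 0, 32, 0, -128/5, 0, 1024/105, 0, -2048/945, …
g: a_k = 2, 8, 16, 64/3, 64/3, 256/15, 512/45, 2048/315, 1024/315, 4096/2835, …
Product ⇒ symmetric product L₀, ord ≤ 2.
L = 32 - 8·Dx + Dx^2  (order 2).
h: a_k = 0, -24, -96, -128, 0, 1024/5, 4096/15, 16384/105, 0, -65536/945, …
ICs: h(0) = 0, h′(0) = -24.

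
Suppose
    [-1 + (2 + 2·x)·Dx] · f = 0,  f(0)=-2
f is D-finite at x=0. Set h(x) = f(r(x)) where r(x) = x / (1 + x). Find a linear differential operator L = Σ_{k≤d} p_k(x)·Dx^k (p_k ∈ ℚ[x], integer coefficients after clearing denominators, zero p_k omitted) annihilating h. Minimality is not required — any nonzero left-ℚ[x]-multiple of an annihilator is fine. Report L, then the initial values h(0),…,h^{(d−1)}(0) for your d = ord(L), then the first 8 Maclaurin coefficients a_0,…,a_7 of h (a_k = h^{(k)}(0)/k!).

L = -1 + (2 + 6·x + 4·x^2)·Dx  (order 1).
h: a_k = -2, -1, 5/4, -13/8, 141/64, -399/128, 2353/512, -7205/1024, …
ICs: h(0) = -2.

f: a_k = -2, -1, 1/4, -1/8, 5/64, -7/128, 21/512, -33/1024, …
Substitute x→r, Dx→(1/r')Dx; clear ⇒ L₀.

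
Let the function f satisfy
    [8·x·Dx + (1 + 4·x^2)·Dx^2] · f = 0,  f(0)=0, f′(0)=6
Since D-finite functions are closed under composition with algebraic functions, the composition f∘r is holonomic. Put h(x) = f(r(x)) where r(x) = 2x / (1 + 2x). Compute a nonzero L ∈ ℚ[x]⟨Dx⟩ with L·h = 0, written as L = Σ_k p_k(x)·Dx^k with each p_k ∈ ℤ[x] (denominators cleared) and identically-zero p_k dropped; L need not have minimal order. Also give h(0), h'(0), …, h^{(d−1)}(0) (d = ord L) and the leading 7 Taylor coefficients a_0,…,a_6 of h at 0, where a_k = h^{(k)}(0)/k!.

f: a_k = 0, 6, 0, -8, 0, 96/5, 0, …
Substitute x→r, Dx→(1/r')Dx; clear ⇒ L₀.
L = (4 + 40·x)·Dx + (1 + 4·x + 20·x^2)·Dx^2  (order 2).
h: a_k = 0, 12, -24, -16, 288, -3648/5, -1408, …
ICs: h(0) = 0, h′(0) = 12.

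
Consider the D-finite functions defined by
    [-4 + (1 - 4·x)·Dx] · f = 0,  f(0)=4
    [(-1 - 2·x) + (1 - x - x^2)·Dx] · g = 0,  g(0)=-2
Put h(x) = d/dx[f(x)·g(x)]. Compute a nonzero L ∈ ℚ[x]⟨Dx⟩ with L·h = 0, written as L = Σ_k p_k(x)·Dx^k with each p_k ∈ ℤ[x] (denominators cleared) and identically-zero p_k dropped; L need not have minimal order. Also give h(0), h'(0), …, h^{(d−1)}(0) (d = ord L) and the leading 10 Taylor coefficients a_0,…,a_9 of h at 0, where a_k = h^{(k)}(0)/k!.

f: a_k = 4, 16, 64, 256, 1024, 4096, 16384, 65536, 262144, 1048576, …
g: a_k = -2, -2, -4, -6, -10, -16, -26, -42, -68, -110, …
f·g: L₀ = L_f ⊗_s L_g, ord ≤ 1·1.
h₀' ⇒ L via d/dx closure of L₀.
L = (44 - 114·x - 66·x^2 + 192·x^3 + 192·x^4) + (-5 + 31·x - 33·x^2 - 62·x^3 + 60·x^4 + 48·x^5)·Dx  (order 1).
h: a_k = -40, -352, -2184, -11808, -59360, -285552, -1333752, -6099328, -27450936, -122011280, …
ICs: h(0) = -40.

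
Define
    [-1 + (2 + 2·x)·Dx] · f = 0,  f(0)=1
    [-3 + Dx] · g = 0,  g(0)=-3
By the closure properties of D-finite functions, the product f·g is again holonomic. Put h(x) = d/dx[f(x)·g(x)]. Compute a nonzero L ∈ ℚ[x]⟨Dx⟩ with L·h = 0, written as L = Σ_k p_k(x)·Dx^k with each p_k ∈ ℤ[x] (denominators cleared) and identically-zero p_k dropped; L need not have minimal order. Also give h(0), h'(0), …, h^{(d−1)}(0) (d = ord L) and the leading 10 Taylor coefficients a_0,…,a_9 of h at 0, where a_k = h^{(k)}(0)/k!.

f: a_k = 1, 1/2, -1/8, 1/16, -5/128, 7/256, -21/1024, 33/2048, -429/32768, 715/65536, …
g: a_k = -3, -9, -27/2, -27/2, -81/8, -243/40, -243/80, -729/560, -2187/4480, -729/4480, …
Product ⇒ symmetric product L₀, ord ≤ 1.
Differentiate: ansatz ord ≤ ord L₀ ⇒ L.
L = (47 + 84·x + 36·x^2) + (-14 - 26·x - 12·x^2)·Dx  (order 1).
h: a_k = -21/2, -141/4, -927/16, -2001/32, -12831/256, -81567/2560, -171999/10240, -154269/20480, -6792957/2293760, -4656093/4587520, …
ICs: h(0) = -21/2.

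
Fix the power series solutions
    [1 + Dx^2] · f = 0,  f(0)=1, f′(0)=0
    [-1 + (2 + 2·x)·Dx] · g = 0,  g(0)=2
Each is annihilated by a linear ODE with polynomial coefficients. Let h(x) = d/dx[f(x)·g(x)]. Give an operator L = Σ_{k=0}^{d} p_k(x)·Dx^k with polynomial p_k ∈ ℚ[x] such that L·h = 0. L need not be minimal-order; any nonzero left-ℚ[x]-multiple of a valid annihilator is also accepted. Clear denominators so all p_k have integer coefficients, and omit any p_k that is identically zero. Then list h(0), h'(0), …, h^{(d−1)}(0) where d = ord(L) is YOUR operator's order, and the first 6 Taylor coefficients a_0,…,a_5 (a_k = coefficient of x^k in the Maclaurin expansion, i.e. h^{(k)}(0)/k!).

f: a_k = 1, 0, -1/2, 0, 1/24, 0, …
g: a_k = 2, 1, -1/4, 1/8, -5/64, 7/128, …
f·g: L₀ = L_f ⊗_s L_g, ord ≤ 2·1.
Differentiate: ansatz ord ≤ ord L₀ ⇒ L.
L = (53 + 144·x + 136·x^2 + 64·x^3 + 16·x^4) + (-4 - 36·x - 48·x^2 - 16·x^3)·Dx + (28 + 88·x + 108·x^2 + 64·x^3 + 16·x^4)·Dx^2  (order 2).
h: a_k = 1, -5/2, -9/8, 25/48, 65/384, -349/3840, …
ICs: h(0) = 1, h′(0) = -5/2.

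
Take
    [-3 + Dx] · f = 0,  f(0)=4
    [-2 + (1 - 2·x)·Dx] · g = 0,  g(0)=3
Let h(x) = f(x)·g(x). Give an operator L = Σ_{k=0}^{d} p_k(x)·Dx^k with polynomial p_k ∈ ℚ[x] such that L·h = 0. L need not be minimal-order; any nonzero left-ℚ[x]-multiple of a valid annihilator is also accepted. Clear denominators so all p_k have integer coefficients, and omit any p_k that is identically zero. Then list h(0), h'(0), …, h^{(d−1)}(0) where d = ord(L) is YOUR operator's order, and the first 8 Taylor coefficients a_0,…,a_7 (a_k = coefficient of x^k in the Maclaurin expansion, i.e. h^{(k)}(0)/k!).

f: a_k = 4, 12, 18, 18, 27/2, 81/10, 81/20, 243/140, …
g: a_k = 3, 6, 12, 24, 48, 96, 192, 384, …
L₀ := L_f ⊗_s L_g (sym. prod.), ord ≤ 1.
L = (5 - 6·x) + (-1 + 2·x)·Dx  (order 1).
h: a_k = 12, 60, 174, 402, 1689/2, 17133/10, 13755/4, 963579/140, …
ICs: h(0) = 12.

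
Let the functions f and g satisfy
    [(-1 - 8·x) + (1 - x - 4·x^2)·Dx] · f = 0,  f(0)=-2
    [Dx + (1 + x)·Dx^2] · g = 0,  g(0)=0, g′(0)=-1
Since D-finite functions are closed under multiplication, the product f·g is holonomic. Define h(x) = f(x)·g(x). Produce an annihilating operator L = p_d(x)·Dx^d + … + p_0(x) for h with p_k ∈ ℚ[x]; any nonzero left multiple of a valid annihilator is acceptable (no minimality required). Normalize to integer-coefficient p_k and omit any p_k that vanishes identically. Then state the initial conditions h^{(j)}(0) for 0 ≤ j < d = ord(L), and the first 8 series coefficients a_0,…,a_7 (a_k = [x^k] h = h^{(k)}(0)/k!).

L = (9 + 16·x) + (1 + 19·x + 20·x^2)·Dx + (-1 + 5·x^2 + 4·x^3)·Dx^2  (order 2).
h: a_k = 0, 2, 1, 29/3, 79/6, 1567/30, 3137/30, 4393/14, …
ICs: h(0) = 0, h′(0) = 2.

f: a_k = -2, -2, -10, -18, -58, -130, -362, -882, …
g: a_k = 0, -1, 1/2, -1/3, 1/4, -1/5, 1/6, -1/7, …
L₀ := L_f ⊗_s L_g (sym. prod.), ord ≤ 2.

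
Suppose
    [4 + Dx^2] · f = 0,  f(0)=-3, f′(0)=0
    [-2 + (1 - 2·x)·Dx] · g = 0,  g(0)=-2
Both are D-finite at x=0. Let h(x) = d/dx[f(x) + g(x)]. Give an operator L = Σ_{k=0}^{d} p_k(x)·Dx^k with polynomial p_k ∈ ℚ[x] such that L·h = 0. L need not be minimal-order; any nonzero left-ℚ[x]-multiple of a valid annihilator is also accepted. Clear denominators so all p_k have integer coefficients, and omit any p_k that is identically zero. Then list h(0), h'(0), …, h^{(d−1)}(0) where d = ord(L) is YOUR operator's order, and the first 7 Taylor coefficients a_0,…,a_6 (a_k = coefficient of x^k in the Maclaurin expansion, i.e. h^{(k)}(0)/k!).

f: a_k = -3, 0, 6, 0, -2, 0, 4/15, …
g: a_k = -2, -4, -8, -16, -32, -64, -128, …
Sum ⇒ L₀ = lclm(L_f,L_g) in ℚ(x)⟨Dx⟩.
Derive L from L₀ (diff closure).
L = (208 - 64·x + 64·x^2) + (-28 + 72·x - 48·x^2 + 32·x^3)·Dx + (52 - 16·x + 16·x^2)·Dx^2 + (-7 + 18·x - 12·x^2 + 8·x^3)·Dx^3  (order 3).
h: a_k = -4, -4, -48, -136, -320, -3832/5, -1792, …
ICs: h(0) = -4, h′(0) = -4, h′′(0) = -96.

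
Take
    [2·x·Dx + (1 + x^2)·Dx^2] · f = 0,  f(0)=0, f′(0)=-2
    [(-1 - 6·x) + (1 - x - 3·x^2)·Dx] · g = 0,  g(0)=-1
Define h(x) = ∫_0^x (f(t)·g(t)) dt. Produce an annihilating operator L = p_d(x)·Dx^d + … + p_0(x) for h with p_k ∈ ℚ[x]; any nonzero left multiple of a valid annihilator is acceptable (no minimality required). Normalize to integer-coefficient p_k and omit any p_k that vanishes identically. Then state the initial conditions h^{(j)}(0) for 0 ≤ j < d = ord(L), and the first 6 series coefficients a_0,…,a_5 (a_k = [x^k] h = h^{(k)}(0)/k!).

L = (6 + 2·x + 18·x^2)·Dx + (2 + 10·x + 4·x^2 + 18·x^3)·Dx^2 + (-1 + x + 2·x^2 + x^3 + 3·x^4)·Dx^3  (order 3).
h: a_k = 0, 0, 1, 2/3, 11/6, 8/3, …
ICs: h(0) = 0, h′(0) = 0, h′′(0) = 2.

f: a_k = 0, -2, 0, 2/3, 0, -2/5, …
g: a_k = -1, -1, -4, -7, -19, -40, …
L₀ := L_f ⊗_s L_g (sym. prod.), ord ≤ 2.
Integrate: L := L₀·Dx.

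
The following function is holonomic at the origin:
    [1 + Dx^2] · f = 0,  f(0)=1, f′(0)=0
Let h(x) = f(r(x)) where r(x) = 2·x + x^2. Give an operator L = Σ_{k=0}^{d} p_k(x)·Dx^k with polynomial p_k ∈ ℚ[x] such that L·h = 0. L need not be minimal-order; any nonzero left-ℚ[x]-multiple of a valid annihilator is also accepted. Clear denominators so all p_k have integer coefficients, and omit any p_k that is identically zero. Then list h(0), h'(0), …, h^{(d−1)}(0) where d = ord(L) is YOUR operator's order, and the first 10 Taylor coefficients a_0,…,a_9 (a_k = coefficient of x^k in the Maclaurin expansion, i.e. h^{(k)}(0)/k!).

L = (4 + 12·x + 12·x^2 + 4·x^3) - Dx + (1 + x)·Dx^2  (order 2).
h: a_k = 1, 0, -2, -2, 1/6, 4/3, 41/45, 1/15, -719/2520, -62/315, …
ICs: h(0) = 1, h′(0) = 0.

f: a_k = 1, 0, -1/2, 0, 1/24, 0, -1/720, 0, 1/40320, 0, …
Substitute x→r, Dx→(1/r')Dx; clear ⇒ L₀.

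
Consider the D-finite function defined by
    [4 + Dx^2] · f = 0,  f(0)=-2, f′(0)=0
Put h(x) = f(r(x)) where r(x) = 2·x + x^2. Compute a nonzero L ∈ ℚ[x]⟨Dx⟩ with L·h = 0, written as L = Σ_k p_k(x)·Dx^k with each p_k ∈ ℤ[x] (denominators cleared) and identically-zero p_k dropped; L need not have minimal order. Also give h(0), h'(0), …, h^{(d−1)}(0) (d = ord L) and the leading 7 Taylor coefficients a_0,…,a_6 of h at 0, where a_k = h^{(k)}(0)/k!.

f: a_k = -2, 0, 4, 0, -4/3, 0, 8/45, …
L₀ from L_f via x↦r, Dx↦r'^{-1}Dx.
L = (16 + 48·x + 48·x^2 + 16·x^3) - Dx + (1 + x)·Dx^2  (order 2).
h: a_k = -2, 0, 16, 16, -52/3, -128/3, -928/45, …
ICs: h(0) = -2, h′(0) = 0.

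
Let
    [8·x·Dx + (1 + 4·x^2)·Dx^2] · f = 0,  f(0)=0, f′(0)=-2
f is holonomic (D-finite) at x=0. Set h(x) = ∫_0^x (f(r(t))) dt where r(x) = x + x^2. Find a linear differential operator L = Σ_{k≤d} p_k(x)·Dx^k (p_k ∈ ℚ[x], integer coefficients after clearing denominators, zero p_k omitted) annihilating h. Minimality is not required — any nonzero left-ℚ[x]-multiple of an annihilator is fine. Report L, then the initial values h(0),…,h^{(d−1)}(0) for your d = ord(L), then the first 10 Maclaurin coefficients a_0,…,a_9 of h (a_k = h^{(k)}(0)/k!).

L = (-2 + 8·x + 32·x^2 + 48·x^3 + 24·x^4)·Dx^2 + (1 + 2·x + 4·x^2 + 16·x^3 + 20·x^4 + 8·x^5)·Dx^3  (order 3).
h: a_k = 0, 0, -1, -2/3, 2/3, 8/5, 4/15, -88/21, -40/7, 64/9, …
ICs: h(0) = 0, h′(0) = 0, h′′(0) = -2.

f: a_k = 0, -2, 0, 8/3, 0, -32/5, 0, 128/7, 0, -512/9, …
Change of var in L_f (x↦r) gives L₀.
h=∫₀ˣh₀: take L = L₀·Dx.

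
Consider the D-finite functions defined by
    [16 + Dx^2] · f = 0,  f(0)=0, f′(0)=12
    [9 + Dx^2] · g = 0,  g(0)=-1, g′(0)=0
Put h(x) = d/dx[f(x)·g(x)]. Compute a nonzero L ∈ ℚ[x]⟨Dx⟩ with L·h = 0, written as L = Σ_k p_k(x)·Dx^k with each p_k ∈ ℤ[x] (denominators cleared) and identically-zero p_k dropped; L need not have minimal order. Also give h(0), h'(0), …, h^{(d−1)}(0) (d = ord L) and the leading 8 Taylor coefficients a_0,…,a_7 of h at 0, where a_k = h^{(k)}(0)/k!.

f: a_k = 0, 12, 0, -32, 0, 128/5, 0, -1024/105, …
g: a_k = -1, 0, 9/2, 0, -27/8, 0, 81/80, 0, …
Product ⇒ symmetric product L₀, ord ≤ 4.
h=h₀': d/dx-closure on L₀ ⇒ L.
L = 49 + 50·Dx^2 + Dx^4  (order 4).
h: a_k = -12, 0, 258, 0, -2101/2, 0, 102943/60, 0, …
ICs: h(0) = -12, h′(0) = 0, h′′(0) = 516, h′′′(0) = 0.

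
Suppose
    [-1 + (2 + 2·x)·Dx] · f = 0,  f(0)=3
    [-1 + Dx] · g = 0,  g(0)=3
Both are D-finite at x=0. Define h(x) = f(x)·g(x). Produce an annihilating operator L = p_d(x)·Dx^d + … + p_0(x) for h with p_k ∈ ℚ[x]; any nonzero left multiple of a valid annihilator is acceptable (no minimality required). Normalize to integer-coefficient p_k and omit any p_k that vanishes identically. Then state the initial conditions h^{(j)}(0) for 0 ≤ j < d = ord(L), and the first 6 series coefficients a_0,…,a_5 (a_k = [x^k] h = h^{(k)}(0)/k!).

L = (-3 - 2·x) + (2 + 2·x)·Dx  (order 1).
h: a_k = 9, 27/2, 63/8, 51/16, 99/128, 321/1280, …
ICs: h(0) = 9.

f: a_k = 3, 3/2, -3/8, 3/16, -15/128, 21/256, …
g: a_k = 3, 3, 3/2, 1/2, 1/8, 1/40, …
h₀=f·g: eliminate ⇒ L₀, order ≤ 1·1.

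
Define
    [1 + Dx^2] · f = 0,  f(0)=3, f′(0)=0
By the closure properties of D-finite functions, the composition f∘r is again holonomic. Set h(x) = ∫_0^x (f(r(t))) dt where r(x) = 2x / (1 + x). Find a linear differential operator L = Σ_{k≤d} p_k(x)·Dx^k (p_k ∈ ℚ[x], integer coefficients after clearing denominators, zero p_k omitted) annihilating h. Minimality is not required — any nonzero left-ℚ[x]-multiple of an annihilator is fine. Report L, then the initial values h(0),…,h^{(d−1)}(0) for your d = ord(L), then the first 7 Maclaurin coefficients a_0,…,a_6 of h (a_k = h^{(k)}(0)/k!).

L = 4·Dx + (2 + 6·x + 6·x^2 + 2·x^3)·Dx^2 + (1 + 4·x + 6·x^2 + 4·x^3 + x^4)·Dx^3  (order 3).
h: a_k = 0, 3, 0, -2, 3, -16/5, 8/3, …
ICs: h(0) = 0, h′(0) = 3, h′′(0) = 0.

f: a_k = 3, 0, -3/2, 0, 1/8, 0, -1/240, …
Change of var in L_f (x↦r) gives L₀.
Integrate: L := L₀·Dx.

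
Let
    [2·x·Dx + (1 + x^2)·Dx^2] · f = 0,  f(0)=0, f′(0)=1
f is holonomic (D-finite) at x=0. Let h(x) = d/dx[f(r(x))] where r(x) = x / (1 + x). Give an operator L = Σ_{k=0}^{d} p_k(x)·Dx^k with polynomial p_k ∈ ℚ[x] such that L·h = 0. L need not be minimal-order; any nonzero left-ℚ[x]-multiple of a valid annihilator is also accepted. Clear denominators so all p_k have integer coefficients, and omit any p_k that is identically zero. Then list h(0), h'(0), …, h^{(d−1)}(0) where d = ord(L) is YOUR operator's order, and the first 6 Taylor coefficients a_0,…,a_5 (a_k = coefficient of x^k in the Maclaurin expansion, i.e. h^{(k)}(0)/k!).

f: a_k = 0, 1, 0, -1/3, 0, 1/5, …
f∘r: x↦r, Dx↦Dx/r' in L_f ⇒ L₀.
h₀' ⇒ L via d/dx closure of L₀.
L = (2 + 4·x) + (1 + 2·x + 2·x^2)·Dx  (order 1).
h: a_k = 1, -2, 2, 0, -4, 8, …
ICs: h(0) = 1.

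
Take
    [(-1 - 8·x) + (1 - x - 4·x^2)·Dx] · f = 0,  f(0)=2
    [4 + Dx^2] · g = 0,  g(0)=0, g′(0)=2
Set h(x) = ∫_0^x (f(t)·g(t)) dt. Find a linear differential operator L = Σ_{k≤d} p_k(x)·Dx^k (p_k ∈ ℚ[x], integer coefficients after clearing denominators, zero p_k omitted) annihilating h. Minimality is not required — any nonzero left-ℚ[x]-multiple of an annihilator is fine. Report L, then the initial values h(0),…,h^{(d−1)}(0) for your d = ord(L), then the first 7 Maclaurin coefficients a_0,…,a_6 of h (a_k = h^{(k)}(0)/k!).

f: a_k = 2, 2, 10, 18, 58, 130, 362, …
g: a_k = 0, 2, 0, -4/3, 0, 4/15, 0, …
Product ⇒ symmetric product L₀, ord ≤ 2.
h=∫h₀ ⇒ L = L₀·Dx.
L = (4 + 4·x + 16·x^2)·Dx + (2 + 16·x)·Dx^2 + (-1 + x + 4·x^2)·Dx^3  (order 3).
h: a_k = 0, 0, 2, 4/3, 13/3, 20/3, 86/5, …
ICs: h(0) = 0, h′(0) = 0, h′′(0) = 4.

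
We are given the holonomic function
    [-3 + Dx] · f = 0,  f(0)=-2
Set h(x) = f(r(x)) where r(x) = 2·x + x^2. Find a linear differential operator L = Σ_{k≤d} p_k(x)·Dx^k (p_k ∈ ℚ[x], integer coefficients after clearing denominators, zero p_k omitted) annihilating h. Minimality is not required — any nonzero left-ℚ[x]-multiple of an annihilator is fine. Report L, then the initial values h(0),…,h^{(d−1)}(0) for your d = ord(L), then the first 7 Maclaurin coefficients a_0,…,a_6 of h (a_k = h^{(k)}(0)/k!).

L = (-6 - 6·x) + Dx  (order 1).
h: a_k = -2, -12, -42, -108, -225, -1998/5, -3123/5, …
ICs: h(0) = -2.

f: a_k = -2, -6, -9, -9, -27/4, -81/20, -81/40, …
h₀=f(r): pull back L_f along r ⇒ L₀.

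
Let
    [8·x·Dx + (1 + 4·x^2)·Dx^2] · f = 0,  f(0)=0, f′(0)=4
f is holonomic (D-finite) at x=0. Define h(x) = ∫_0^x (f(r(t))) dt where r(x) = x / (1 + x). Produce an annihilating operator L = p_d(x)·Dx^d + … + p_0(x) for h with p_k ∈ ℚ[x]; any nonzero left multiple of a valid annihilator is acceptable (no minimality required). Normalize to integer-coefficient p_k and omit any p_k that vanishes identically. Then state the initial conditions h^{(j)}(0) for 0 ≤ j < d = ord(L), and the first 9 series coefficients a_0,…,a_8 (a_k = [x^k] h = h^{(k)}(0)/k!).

L = (2 + 10·x)·Dx^2 + (1 + 2·x + 5·x^2)·Dx^3  (order 3).
h: a_k = 0, 0, 2, -4/3, -1/3, 12/5, -38/15, -44/21, 139/14, …
ICs: h(0) = 0, h′(0) = 0, h′′(0) = 4.

f: a_k = 0, 4, 0, -16/3, 0, 64/5, 0, -256/7, 0, …
f∘r: x↦r, Dx↦Dx/r' in L_f ⇒ L₀.
h=∫h₀ ⇒ L = L₀·Dx.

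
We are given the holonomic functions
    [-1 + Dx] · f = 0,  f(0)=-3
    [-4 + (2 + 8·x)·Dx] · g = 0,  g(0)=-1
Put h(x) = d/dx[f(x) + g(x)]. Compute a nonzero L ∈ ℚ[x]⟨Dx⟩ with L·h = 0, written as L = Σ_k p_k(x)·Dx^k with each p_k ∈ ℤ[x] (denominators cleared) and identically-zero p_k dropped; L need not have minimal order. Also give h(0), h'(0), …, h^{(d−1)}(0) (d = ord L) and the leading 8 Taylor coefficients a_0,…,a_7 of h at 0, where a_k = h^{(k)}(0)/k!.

f: a_k = -3, -3, -3/2, -1/2, -1/8, -1/40, -1/240, -1/1680, …
g: a_k = -1, -2, 2, -4, 10, -28, 84, -264, …
f+g: L₀ = lclm(L_f,L_g), ord ≤ 1+1.
Derive L from L₀ (diff closure).
L = (-14 - 8·x) + (11 - 8·x - 16·x^2)·Dx + (3 + 16·x + 16·x^2)·Dx^2  (order 2).
h: a_k = -5, 1, -27/2, 79/2, -1121/8, 20159/40, -443521/240, 11531519/1680, …
ICs: h(0) = -5, h′(0) = 1.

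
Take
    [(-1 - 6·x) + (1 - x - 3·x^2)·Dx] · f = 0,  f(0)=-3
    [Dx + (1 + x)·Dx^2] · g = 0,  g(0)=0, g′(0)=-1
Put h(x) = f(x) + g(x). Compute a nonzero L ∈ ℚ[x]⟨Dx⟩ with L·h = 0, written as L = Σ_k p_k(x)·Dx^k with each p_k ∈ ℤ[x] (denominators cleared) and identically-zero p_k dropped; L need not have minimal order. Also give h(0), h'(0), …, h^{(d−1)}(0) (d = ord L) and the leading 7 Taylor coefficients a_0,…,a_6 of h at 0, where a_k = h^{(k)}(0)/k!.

f: a_k = -3, -3, -12, -21, -57, -120, -291, …
g: a_k = 0, -1, 1/2, -1/3, 1/4, -1/5, 1/6, …
Weyl lclm of L_f,L_g ⇒ L₀ (ord ≤ 3).
L = (58 + 350·x + 636·x^2 + 756·x^3 + 324·x^4)·Dx + (40 + 364·x + 976·x^2 + 1632·x^3 + 1530·x^4 + 540·x^5)·Dx^2 + (-9 - 31·x - 27·x^2 + 115·x^3 + 345·x^4 + 333·x^5 + 108·x^6)·Dx^3  (order 3).
h: a_k = -3, -4, -23/2, -64/3, -227/4, -601/5, -1745/6, …
ICs: h(0) = -3, h′(0) = -4, h′′(0) = -23.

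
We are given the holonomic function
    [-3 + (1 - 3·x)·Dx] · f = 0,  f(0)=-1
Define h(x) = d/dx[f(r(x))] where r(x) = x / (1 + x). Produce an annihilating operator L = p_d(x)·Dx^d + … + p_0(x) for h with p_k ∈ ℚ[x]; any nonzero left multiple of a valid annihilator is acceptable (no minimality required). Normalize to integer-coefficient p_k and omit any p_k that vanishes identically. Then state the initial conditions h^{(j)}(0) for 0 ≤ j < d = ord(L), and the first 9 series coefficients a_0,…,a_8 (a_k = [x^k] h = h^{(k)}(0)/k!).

f: a_k = -1, -3, -9, -27, -81, -243, -729, -2187, -6561, …
f∘r: x↦r, Dx↦Dx/r' in L_f ⇒ L₀.
h₀' ⇒ L via d/dx closure of L₀.
L = 4 + (-1 + 2·x)·Dx  (order 1).
h: a_k = -3, -12, -36, -96, -240, -576, -1344, -3072, -6912, …
ICs: h(0) = -3.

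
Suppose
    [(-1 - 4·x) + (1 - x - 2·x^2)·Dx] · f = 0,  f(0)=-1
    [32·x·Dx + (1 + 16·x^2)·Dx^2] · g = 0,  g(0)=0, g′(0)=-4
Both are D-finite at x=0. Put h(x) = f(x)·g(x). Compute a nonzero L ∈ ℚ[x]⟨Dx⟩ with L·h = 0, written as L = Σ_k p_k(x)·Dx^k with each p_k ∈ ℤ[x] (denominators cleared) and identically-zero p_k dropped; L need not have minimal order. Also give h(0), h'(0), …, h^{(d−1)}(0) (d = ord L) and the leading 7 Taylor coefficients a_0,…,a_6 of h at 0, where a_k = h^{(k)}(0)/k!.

L = (4 + 32·x + 192·x^2) + (2 - 24·x + 64·x^2 + 192·x^3)·Dx + (-1 + x - 14·x^2 + 16·x^3 + 32·x^4)·Dx^2  (order 2).
h: a_k = 0, 4, 4, -28/3, -4/3, 924/5, 2732/15, …
ICs: h(0) = 0, h′(0) = 4.

f: a_k = -1, -1, -3, -5, -11, -21, -43, …
g: a_k = 0, -4, 0, 64/3, 0, -1024/5, 0, …
Sym-product of L_f,L_g gives L₀ (≤ ord 2).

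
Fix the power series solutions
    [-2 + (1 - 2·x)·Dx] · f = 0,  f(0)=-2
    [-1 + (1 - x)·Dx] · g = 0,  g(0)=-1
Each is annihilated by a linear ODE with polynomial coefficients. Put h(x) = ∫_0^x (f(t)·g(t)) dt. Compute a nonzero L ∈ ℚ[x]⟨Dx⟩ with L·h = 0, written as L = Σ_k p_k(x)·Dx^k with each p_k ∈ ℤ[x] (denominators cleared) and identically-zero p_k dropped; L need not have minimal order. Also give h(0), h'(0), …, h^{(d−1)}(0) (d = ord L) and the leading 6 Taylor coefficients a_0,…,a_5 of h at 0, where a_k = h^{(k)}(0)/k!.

f: a_k = -2, -4, -8, -16, -32, -64, …
g: a_k = -1, -1, -1, -1, -1, -1, …
h₀=f·g: eliminate ⇒ L₀, order ≤ 1·1.
h=∫₀ˣh₀: take L = L₀·Dx.
L = (-3 + 4·x)·Dx + (1 - 3·x + 2·x^2)·Dx^2  (order 2).
h: a_k = 0, 2, 3, 14/3, 15/2, 62/5, …
ICs: h(0) = 0, h′(0) = 2.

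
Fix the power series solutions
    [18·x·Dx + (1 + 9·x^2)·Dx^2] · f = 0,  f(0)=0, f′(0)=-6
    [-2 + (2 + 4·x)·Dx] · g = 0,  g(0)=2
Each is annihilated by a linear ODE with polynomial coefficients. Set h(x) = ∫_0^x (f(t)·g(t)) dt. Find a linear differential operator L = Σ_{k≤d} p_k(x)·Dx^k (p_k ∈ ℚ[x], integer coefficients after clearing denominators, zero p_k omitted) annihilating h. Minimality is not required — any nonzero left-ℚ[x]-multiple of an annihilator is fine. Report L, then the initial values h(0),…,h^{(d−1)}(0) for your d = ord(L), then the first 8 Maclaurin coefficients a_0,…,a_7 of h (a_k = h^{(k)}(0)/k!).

L = (3 - 18·x - 9·x^2)·Dx + (-2 + 14·x + 54·x^2 + 36·x^3)·Dx^2 + (1 + 4·x + 13·x^2 + 36·x^3 + 36·x^4)·Dx^3  (order 3).
h: a_k = 0, 0, -6, -4, 21/2, 6, -683/20, -267/10, …
ICs: h(0) = 0, h′(0) = 0, h′′(0) = -12.

f: a_k = 0, -6, 0, 18, 0, -486/5, 0, 4374/7, …
g: a_k = 2, 2, -1, 1, -5/4, 7/4, -21/8, 33/8, …
f·g: L₀ = L_f ⊗_s L_g, ord ≤ 2·1.
h=∫₀ˣh₀: take L = L₀·Dx.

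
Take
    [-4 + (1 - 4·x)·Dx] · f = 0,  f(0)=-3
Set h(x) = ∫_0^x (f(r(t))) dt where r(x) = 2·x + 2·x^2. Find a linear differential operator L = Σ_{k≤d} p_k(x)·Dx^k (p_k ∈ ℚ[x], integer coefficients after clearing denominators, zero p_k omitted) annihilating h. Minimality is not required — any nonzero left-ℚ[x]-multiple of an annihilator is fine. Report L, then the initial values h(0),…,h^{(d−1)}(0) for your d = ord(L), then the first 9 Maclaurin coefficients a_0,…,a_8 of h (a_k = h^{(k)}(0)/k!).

L = (8 + 16·x)·Dx + (-1 + 8·x + 8·x^2)·Dx^2  (order 2).
h: a_k = 0, -3, -12, -72, -480, -17088/5, -25344, -1353216/7, -1505280, …
ICs: h(0) = 0, h′(0) = -3.

f: a_k = -3, -12, -48, -192, -768, -3072, -12288, -49152, -196608, …
L₀ from L_f via x↦r, Dx↦r'^{-1}Dx.
∫: right-multiply L₀ by Dx.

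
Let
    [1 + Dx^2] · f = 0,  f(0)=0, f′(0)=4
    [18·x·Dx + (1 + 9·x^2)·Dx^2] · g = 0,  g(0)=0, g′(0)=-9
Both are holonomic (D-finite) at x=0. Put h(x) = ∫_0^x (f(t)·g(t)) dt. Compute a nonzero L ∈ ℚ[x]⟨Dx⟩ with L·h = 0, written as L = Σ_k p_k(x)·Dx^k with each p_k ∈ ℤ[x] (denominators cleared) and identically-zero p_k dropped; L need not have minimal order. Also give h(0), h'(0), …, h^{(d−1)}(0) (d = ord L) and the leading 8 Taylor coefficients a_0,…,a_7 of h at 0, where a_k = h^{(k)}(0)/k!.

f: a_k = 0, 4, 0, -2/3, 0, 1/30, 0, -1/1260, …
g: a_k = 0, -9, 0, 27, 0, -729/5, 0, 6561/7, …
L₀ := L_f ⊗_s L_g (sym. prod.), ord ≤ 4.
h=∫₀ˣh₀: take L = L₀·Dx.
L = (370 + 9594·x^2 + 4131·x^4 + 2916·x^6 + 6561·x^8)·Dx + (684·x + 6804·x^3 + 8748·x^5 + 26244·x^7)·Dx^2 + (380 + 9792·x^2 + 5346·x^4 + 5832·x^6 + 13122·x^8)·Dx^3 + (684·x + 6804·x^3 + 8748·x^5 + 26244·x^7)·Dx^4 + (10 + 198·x^2 + 1215·x^4 + 2916·x^6 + 6561·x^8)·Dx^5  (order 5).
h: a_k = 0, 0, 0, -12, 0, 114/5, 0, -1203/14, …
ICs: h(0) = 0, h′(0) = 0, h′′(0) = 0, h′′′(0) = -72, h′′′′(0) = 0.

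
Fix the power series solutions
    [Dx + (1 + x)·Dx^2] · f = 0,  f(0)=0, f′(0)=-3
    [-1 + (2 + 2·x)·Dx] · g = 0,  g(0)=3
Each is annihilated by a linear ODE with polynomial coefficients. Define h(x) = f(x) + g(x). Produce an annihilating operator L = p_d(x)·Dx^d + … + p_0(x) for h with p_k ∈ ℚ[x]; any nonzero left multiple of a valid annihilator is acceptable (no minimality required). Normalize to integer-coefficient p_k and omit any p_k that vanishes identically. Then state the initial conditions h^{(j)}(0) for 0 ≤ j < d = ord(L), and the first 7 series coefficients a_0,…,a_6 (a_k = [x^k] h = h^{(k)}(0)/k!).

L = Dx + (5 + 5·x)·Dx^2 + (2 + 4·x + 2·x^2)·Dx^3  (order 3).
h: a_k = 3, -3/2, 9/8, -13/16, 81/128, -663/1280, 449/1024, …
ICs: h(0) = 3, h′(0) = -3/2, h′′(0) = 9/4.

f: a_k = 0, -3, 3/2, -1, 3/4, -3/5, 1/2, …
g: a_k = 3, 3/2, -3/8, 3/16, -15/128, 21/256, -63/1024, …
Weyl lclm of L_f,L_g ⇒ L₀ (ord ≤ 3).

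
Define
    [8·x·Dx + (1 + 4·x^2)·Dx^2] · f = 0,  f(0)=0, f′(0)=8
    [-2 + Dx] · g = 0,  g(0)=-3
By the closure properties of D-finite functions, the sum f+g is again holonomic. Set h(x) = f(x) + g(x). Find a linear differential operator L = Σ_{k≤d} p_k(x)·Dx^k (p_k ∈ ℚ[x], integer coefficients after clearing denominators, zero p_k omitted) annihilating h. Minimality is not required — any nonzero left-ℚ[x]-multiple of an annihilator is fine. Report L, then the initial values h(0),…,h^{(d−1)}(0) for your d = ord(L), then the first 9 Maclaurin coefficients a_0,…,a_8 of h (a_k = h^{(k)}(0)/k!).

f: a_k = 0, 8, 0, -32/3, 0, 128/5, 0, -512/7, 0, …
g: a_k = -3, -6, -6, -4, -2, -4/5, -4/15, -8/105, -2/105, …
Weyl lclm of L_f,L_g ⇒ L₀ (ord ≤ 3).
L = (8 - 32·x - 32·x^2)·Dx + (-6 + 12·x + 8·x^2 - 16·x^3)·Dx^2 + (1 + 2·x + 4·x^2 + 8·x^3)·Dx^3  (order 3).
h: a_k = -3, 2, -6, -44/3, -2, 124/5, -4/15, -7688/105, -2/105, …
ICs: h(0) = -3, h′(0) = 2, h′′(0) = -12.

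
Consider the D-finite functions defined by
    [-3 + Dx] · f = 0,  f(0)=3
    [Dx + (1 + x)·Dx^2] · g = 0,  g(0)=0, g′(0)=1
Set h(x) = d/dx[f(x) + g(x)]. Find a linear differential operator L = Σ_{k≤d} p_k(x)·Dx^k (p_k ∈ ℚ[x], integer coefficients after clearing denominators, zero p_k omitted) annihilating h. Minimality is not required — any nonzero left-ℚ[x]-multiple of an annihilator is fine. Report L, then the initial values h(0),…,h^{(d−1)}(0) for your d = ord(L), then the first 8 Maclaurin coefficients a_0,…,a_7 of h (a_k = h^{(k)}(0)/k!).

f: a_k = 3, 9, 27/2, 27/2, 81/8, 243/40, 243/80, 729/560, …
g: a_k = 0, 1, -1/2, 1/3, -1/4, 1/5, -1/6, 1/7, …
Weyl lclm of L_f,L_g ⇒ L₀ (ord ≤ 3).
Derive L from L₀ (diff closure).
L = (-15 - 9·x) + (-7 - 18·x - 9·x^2)·Dx + (4 + 7·x + 3·x^2)·Dx^2  (order 2).
h: a_k = 10, 26, 83/2, 79/2, 251/8, 689/40, 809/80, 1627/560, …
ICs: h(0) = 10, h′(0) = 26.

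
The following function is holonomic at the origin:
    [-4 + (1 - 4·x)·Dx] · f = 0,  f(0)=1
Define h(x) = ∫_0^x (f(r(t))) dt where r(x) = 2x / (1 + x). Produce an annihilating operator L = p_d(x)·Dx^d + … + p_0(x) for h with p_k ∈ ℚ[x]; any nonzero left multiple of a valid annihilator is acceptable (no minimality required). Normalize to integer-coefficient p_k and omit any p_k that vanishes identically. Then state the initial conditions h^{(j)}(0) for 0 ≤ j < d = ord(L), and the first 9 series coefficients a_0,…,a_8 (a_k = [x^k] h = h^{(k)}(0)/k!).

L = 8·Dx + (-1 + 6·x + 7·x^2)·Dx^2  (order 2).
h: a_k = 0, 1, 4, 56/3, 98, 2744/5, 9604/3, 19208, 117649, …
ICs: h(0) = 0, h′(0) = 1.

f: a_k = 1, 4, 16, 64, 256, 1024, 4096, 16384, 65536, …
Change of var in L_f (x↦r) gives L₀.
∫: right-multiply L₀ by Dx.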